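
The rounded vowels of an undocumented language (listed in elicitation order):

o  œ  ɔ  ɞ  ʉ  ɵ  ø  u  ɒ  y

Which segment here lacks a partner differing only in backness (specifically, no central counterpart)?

/ɒ/

High: /y/ ~ /ʉ/ ~ /u/
High-mid: /ø/ ~ /ɵ/ ~ /o/
Low-mid: /œ/ ~ /ɞ/ ~ /ɔ/
Low: only /ɒ/ (back); no central partner.
So /ɒ/ is the unpaired segment.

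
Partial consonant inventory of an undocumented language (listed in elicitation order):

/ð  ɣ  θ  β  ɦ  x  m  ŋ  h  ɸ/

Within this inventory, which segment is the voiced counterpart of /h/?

/ɦ/

/h/ is a voiceless glottal fricative.
The voiced counterpart is a voiced glottal fricative — in this inventory, /ɦ/.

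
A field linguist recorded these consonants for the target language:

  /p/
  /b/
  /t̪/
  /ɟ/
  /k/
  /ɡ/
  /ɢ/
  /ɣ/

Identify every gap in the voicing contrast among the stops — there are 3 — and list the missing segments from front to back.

place of articulation  voiceless  voiced  
bilabial          p         b       
dental            t̪        —       
palatal           —         ɟ       
velar             k         ɡ       
uvular            —         ɢ       
Gaps, from front to back: dental lacks voiced (/d̪/); palatal lacks voiceless (/c/); uvular lacks voiceless (/q/).

/d̪/, /c/, /q/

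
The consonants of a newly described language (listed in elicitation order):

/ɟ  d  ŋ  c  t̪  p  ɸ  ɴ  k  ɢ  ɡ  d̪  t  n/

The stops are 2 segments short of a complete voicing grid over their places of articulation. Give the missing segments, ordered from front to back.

place of articulation  voiceless  voiced  
bilabial          p         —       
dental            t̪        d̪      
alveolar          t         d       
palatal           c         ɟ       
velar             k         ɡ       
uvular            —         ɢ       
Gaps, from front to back: bilabial lacks voiced (/b/); uvular lacks voiceless (/q/).

/b/, /q/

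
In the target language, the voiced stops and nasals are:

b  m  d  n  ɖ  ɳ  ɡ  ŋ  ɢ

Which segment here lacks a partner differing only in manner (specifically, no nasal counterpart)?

/ɢ/

Bilabial: /b/ ~ /m/
Alveolar: /d/ ~ /n/
Retroflex: /ɖ/ ~ /ɳ/
Velar: /ɡ/ ~ /ŋ/
Uvular: only /ɢ/ (oral stop); no nasal partner.
So /ɢ/ is the unpaired segment.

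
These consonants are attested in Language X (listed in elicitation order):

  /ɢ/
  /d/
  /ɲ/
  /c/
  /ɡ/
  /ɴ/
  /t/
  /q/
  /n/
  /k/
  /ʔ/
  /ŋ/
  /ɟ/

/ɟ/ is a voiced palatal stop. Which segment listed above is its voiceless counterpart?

/c/

The voiceless counterpart is a voiceless palatal stop — in this inventory, /c/.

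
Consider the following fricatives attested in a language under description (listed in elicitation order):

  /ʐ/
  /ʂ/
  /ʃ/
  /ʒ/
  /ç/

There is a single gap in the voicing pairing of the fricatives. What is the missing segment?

Voiceless: /ʃ/ (postalveolar), /ʂ/ (retroflex), /ç/ (palatal).
Voiced: /ʒ/ (postalveolar), /ʐ/ (retroflex).
The palatal row has no voiced member, so the gap is the voiced palatal fricative /ʝ/.

/ʝ/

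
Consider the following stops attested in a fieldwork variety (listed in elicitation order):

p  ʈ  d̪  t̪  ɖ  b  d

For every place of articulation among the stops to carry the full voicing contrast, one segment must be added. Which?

bilabial: voiceless /p/, voiced /b/.
dental: voiceless /t̪/, voiced /d̪/.
alveolar: voiceless —, voiced /d/.
retroflex: voiceless /ʈ/, voiced /ɖ/.
The alveolar row has no voiceless member, so the gap is the voiceless alveolar stop /t/.

/t/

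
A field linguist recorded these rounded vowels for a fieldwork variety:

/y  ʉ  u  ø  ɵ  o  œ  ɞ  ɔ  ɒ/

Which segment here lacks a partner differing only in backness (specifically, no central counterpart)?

High: /y/ ~ /ʉ/ ~ /u/
High-mid: /ø/ ~ /ɵ/ ~ /o/
Low-mid: /œ/ ~ /ɞ/ ~ /ɔ/
Low: only /ɒ/ (back); no central partner.
So /ɒ/ is the unpaired segment.

/ɒ/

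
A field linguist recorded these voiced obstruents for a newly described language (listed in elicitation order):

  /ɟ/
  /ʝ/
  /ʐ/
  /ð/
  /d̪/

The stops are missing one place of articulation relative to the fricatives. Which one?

retroflex

dental: stop /d̪/, fricative /ð/.
retroflex: stop —, fricative /ʐ/.
palatal: stop /ɟ/, fricative /ʝ/.
Every place of articulation has a stop member except retroflex, where /ɖ/ would be expected.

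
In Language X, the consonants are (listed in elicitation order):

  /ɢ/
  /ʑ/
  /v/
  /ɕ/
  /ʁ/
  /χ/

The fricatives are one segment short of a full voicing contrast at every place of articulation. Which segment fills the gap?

Voiceless: /ɕ/ (alveolo-palatal), /χ/ (uvular).
Voiced: /v/ (labiodental), /ʑ/ (alveolo-palatal), /ʁ/ (uvular).
The labiodental row has no voiceless member, so the gap is the voiceless labiodental fricative /f/.

/f/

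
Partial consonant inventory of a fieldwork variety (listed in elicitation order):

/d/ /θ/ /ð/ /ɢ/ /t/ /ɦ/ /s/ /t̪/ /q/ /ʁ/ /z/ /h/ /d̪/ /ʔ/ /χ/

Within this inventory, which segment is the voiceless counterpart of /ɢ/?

/ɢ/ is a voiced uvular stop.
The voiceless counterpart is a voiceless uvular stop — in this inventory, /q/.

/q/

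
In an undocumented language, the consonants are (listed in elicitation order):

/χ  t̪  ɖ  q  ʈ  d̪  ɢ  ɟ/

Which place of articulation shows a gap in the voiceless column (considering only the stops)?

palatal

place of articulation  voiceless  voiced  
dental            t̪        d̪      
retroflex         ʈ         ɖ       
palatal           —         ɟ       
uvular            q         ɢ       
Every place of articulation has a voiceless member except palatal, where /c/ would be expected.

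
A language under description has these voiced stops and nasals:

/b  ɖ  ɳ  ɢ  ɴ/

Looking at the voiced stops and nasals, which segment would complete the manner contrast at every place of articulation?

/m/

bilabial: oral stop /b/, nasal —.
retroflex: oral stop /ɖ/, nasal /ɳ/.
uvular: oral stop /ɢ/, nasal /ɴ/.
The bilabial row has no nasal member, so the gap is the bilabial nasal /m/.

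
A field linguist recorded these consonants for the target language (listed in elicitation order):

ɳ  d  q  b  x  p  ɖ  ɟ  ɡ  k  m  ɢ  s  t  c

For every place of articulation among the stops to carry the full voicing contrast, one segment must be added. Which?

/ʈ/

place of articulation  voiceless  voiced  
bilabial          p         b       
alveolar          t         d       
retroflex         —         ɖ       
palatal           c         ɟ       
velar             k         ɡ       
uvular            q         ɢ       
The retroflex row has no voiceless member, so the gap is the voiceless retroflex stop /ʈ/.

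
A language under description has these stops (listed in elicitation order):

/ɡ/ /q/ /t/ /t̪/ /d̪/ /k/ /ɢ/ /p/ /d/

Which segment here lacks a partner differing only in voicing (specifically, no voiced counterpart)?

Dental: /t̪/ ~ /d̪/
Alveolar: /t/ ~ /d/
Velar: /k/ ~ /ɡ/
Uvular: /q/ ~ /ɢ/
Bilabial: only /p/ (voiceless); no voiced partner.
So /p/ is the unpaired segment.

/p/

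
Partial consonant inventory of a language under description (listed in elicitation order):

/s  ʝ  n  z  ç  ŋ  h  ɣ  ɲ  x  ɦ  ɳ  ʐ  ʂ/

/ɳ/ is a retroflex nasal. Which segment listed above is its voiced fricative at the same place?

The voiced fricative at the same place is a voiced retroflex fricative — in this inventory, /ʐ/.

/ʐ/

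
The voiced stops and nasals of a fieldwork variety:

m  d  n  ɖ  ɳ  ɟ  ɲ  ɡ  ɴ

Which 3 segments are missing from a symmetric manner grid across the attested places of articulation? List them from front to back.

place of articulation  oral stop  nasal   
bilabial          —         m       
alveolar          d         n       
retroflex         ɖ         ɳ       
palatal           ɟ         ɲ       
velar             ɡ         —       
uvular            —         ɴ       
Gaps, from front to back: bilabial lacks oral stop (/b/); velar lacks nasal (/ŋ/); uvular lacks oral stop (/ɢ/).

/b/, /ŋ/, /ɢ/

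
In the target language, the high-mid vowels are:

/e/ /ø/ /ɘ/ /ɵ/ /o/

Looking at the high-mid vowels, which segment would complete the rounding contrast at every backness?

/ɤ/

backness          unrounded  rounded 
front             e         ø       
central           ɘ         ɵ       
back              —         o       
The back row has no unrounded member, so the gap is the back unrounded vowel /ɤ/.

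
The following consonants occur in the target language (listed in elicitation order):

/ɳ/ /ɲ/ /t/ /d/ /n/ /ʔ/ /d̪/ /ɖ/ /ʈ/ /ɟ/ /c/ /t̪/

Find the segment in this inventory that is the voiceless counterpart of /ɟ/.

/c/

/ɟ/ is a voiced palatal stop.
The voiceless counterpart is a voiceless palatal stop — in this inventory, /c/.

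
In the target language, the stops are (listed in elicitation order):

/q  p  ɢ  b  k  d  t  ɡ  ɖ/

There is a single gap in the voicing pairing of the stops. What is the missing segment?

Voiceless: /p/ (bilabial), /t/ (alveolar), /k/ (velar), /q/ (uvular).
Voiced: /b/ (bilabial), /d/ (alveolar), /ɖ/ (retroflex), /ɡ/ (velar), /ɢ/ (uvular).
The retroflex row has no voiceless member, so the gap is the voiceless retroflex stop /ʈ/.

/ʈ/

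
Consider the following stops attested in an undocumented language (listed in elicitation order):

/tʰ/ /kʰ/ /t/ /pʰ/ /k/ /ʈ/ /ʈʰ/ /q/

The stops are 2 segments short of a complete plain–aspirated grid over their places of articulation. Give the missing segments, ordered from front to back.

/p/, /qʰ/

bilabial: plain —, aspirated /pʰ/.
alveolar: plain /t/, aspirated /tʰ/.
retroflex: plain /ʈ/, aspirated /ʈʰ/.
velar: plain /k/, aspirated /kʰ/.
uvular: plain /q/, aspirated —.
Gaps, from front to back: bilabial lacks plain (/p/); uvular lacks aspirated (/qʰ/).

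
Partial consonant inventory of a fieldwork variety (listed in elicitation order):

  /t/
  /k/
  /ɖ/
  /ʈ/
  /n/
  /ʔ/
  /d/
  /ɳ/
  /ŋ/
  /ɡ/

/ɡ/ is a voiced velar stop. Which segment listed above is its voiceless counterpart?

/k/

The voiceless counterpart is a voiceless velar stop — in this inventory, /k/.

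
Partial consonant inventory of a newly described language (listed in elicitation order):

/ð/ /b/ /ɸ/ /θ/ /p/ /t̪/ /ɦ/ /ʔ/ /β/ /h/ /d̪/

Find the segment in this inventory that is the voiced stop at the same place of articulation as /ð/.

/ð/ is a voiced dental fricative.
The voiced stop at the same place is a voiced dental stop — in this inventory, /d̪/.

/d̪/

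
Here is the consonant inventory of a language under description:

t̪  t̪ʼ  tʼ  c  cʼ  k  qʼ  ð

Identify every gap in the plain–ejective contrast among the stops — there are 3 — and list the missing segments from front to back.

dental: plain /t̪/, ejective /t̪ʼ/.
alveolar: plain —, ejective /tʼ/.
palatal: plain /c/, ejective /cʼ/.
velar: plain /k/, ejective —.
uvular: plain —, ejective /qʼ/.
Gaps, from front to back: alveolar lacks plain (/t/); velar lacks ejective (/kʼ/); uvular lacks plain (/q/).

/t/, /kʼ/, /q/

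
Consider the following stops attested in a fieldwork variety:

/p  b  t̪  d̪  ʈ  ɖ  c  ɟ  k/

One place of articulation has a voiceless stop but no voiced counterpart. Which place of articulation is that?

Voiceless: /p/ (bilabial), /t̪/ (dental), /ʈ/ (retroflex), /c/ (palatal), /k/ (velar).
Voiced: /b/ (bilabial), /d̪/ (dental), /ɖ/ (retroflex), /ɟ/ (palatal).
Every place of articulation has a voiced member except velar, where /ɡ/ would be expected.

velar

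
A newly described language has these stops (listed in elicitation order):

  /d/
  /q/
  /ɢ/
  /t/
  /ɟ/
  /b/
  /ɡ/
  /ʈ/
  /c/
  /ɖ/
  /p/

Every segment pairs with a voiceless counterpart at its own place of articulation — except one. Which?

/ɡ/

Bilabial: /p/ ~ /b/
Alveolar: /t/ ~ /d/
Retroflex: /ʈ/ ~ /ɖ/
Palatal: /c/ ~ /ɟ/
Uvular: /q/ ~ /ɢ/
Velar: only /ɡ/ (voiced); no voiceless partner.
So /ɡ/ is the unpaired segment.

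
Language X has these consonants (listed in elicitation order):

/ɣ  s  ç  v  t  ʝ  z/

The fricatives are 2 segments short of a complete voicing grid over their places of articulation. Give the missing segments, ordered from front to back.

/f/, /x/

place of articulation  voiceless  voiced  
labiodental       —         v       
alveolar          s         z       
palatal           ç         ʝ       
velar             —         ɣ       
Gaps, from front to back: labiodental lacks voiceless (/f/); velar lacks voiceless (/x/).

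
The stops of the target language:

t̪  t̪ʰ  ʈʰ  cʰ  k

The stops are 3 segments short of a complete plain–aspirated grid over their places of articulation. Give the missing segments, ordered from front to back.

/ʈ/, /c/, /kʰ/

Plain: /t̪/ (dental), /k/ (velar).
Aspirated: /t̪ʰ/ (dental), /ʈʰ/ (retroflex), /cʰ/ (palatal).
Gaps, from front to back: retroflex lacks plain (/ʈ/); palatal lacks plain (/c/); velar lacks aspirated (/kʰ/).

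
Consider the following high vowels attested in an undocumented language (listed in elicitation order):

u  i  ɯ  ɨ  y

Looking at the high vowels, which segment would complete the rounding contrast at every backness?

/ʉ/

backness          unrounded  rounded 
front             i         y       
central           ɨ         —       
back              ɯ         u       
The central row has no rounded member, so the gap is the central rounded vowel /ʉ/.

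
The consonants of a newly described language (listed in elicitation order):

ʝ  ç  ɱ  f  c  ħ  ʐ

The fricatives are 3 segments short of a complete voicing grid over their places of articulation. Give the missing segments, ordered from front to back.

/v/, /ʂ/, /ʕ/

place of articulation  voiceless  voiced  
labiodental       f         —       
retroflex         —         ʐ       
palatal           ç         ʝ       
pharyngeal        ħ         —       
Gaps, from front to back: labiodental lacks voiced (/v/); retroflex lacks voiceless (/ʂ/); pharyngeal lacks voiced (/ʕ/).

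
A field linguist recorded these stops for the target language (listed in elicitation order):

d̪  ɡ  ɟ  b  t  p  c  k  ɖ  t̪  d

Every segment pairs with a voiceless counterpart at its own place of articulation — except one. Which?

/ɖ/

Bilabial: /p/ ~ /b/
Dental: /t̪/ ~ /d̪/
Alveolar: /t/ ~ /d/
Palatal: /c/ ~ /ɟ/
Velar: /k/ ~ /ɡ/
Retroflex: only /ɖ/ (voiced); no voiceless partner.
So /ɖ/ is the unpaired segment.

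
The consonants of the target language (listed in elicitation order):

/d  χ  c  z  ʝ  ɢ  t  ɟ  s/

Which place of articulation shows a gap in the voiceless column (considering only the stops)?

uvular

place of articulation  voiceless  voiced  
alveolar          t         d       
palatal           c         ɟ       
uvular            —         ɢ       
Every place of articulation has a voiceless member except uvular, where /q/ would be expected.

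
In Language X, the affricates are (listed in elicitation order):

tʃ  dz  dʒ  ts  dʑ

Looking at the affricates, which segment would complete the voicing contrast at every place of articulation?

/tɕ/

place of articulation  voiceless  voiced  
alveolar          ts        dz      
postalveolar      tʃ        dʒ      
alveolo-palatal   —         dʑ      
The alveolo-palatal row has no voiceless member, so the gap is the voiceless alveolo-palatal affricate /tɕ/.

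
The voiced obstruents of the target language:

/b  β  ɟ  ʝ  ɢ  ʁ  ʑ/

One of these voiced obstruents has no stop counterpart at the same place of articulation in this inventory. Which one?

/ʑ/

Bilabial: /b/ ~ /β/
Palatal: /ɟ/ ~ /ʝ/
Uvular: /ɢ/ ~ /ʁ/
Alveolo-palatal: only /ʑ/ (fricative); no stop partner.
So /ʑ/ is the unpaired segment.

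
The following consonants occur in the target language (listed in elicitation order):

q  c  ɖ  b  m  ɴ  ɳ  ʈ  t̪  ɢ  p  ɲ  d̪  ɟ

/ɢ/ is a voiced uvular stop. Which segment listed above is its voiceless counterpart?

The voiceless counterpart is a voiceless uvular stop — in this inventory, /q/.

/q/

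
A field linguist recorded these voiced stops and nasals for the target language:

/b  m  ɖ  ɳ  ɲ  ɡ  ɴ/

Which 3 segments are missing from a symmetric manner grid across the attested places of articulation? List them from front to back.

/ɟ/, /ŋ/, /ɢ/

bilabial: oral stop /b/, nasal /m/.
retroflex: oral stop /ɖ/, nasal /ɳ/.
palatal: oral stop —, nasal /ɲ/.
velar: oral stop /ɡ/, nasal —.
uvular: oral stop —, nasal /ɴ/.
Gaps, from front to back: palatal lacks oral stop (/ɟ/); velar lacks nasal (/ŋ/); uvular lacks oral stop (/ɢ/).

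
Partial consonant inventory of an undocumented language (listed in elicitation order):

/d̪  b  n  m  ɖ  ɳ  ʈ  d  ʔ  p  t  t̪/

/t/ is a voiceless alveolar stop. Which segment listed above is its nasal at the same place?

The nasal at the same place is an alveolar nasal — in this inventory, /n/.

/n/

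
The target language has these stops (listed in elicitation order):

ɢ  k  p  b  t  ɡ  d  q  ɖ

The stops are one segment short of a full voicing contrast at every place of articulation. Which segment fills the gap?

/ʈ/

bilabial: voiceless /p/, voiced /b/.
alveolar: voiceless /t/, voiced /d/.
retroflex: voiceless —, voiced /ɖ/.
velar: voiceless /k/, voiced /ɡ/.
uvular: voiceless /q/, voiced /ɢ/.
The retroflex row has no voiceless member, so the gap is the voiceless retroflex stop /ʈ/.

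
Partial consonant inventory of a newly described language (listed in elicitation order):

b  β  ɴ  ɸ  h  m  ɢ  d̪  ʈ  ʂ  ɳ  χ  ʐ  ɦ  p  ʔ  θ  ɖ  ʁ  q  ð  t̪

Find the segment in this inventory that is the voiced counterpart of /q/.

/ɢ/

/q/ is a voiceless uvular stop.
The voiced counterpart is a voiced uvular stop — in this inventory, /ɢ/.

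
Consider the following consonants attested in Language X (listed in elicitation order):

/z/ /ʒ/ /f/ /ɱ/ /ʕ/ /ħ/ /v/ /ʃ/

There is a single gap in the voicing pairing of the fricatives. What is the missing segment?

place of articulation  voiceless  voiced  
labiodental       f         v       
alveolar          —         z       
postalveolar      ʃ         ʒ       
pharyngeal        ħ         ʕ       
The alveolar row has no voiceless member, so the gap is the voiceless alveolar fricative /s/.

/s/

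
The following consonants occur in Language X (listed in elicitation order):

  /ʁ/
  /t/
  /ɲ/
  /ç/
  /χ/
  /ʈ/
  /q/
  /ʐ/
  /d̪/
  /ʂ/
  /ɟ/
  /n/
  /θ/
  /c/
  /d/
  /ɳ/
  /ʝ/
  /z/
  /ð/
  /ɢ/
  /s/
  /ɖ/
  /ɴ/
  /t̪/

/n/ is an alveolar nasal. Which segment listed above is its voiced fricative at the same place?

The voiced fricative at the same place is a voiced alveolar fricative — in this inventory, /z/.

/z/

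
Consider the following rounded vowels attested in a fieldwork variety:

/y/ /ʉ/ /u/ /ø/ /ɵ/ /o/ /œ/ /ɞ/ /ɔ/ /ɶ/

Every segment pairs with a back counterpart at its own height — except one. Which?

/ɶ/

High: /y/ ~ /ʉ/ ~ /u/
High-mid: /ø/ ~ /ɵ/ ~ /o/
Low-mid: /œ/ ~ /ɞ/ ~ /ɔ/
Low: only /ɶ/ (front); no back partner.
So /ɶ/ is the unpaired segment.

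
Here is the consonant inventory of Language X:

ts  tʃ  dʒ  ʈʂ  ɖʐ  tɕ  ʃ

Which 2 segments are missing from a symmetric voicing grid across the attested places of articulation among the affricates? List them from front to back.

/dz/, /dʑ/

alveolar: voiceless /ts/, voiced —.
postalveolar: voiceless /tʃ/, voiced /dʒ/.
retroflex: voiceless /ʈʂ/, voiced /ɖʐ/.
alveolo-palatal: voiceless /tɕ/, voiced —.
Gaps, from front to back: alveolar lacks voiced (/dz/); alveolo-palatal lacks voiced (/dʑ/).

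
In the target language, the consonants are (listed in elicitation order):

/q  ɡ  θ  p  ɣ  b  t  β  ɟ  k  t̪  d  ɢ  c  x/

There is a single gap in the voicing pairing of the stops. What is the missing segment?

bilabial: voiceless /p/, voiced /b/.
dental: voiceless /t̪/, voiced —.
alveolar: voiceless /t/, voiced /d/.
palatal: voiceless /c/, voiced /ɟ/.
velar: voiceless /k/, voiced /ɡ/.
uvular: voiceless /q/, voiced /ɢ/.
The dental row has no voiced member, so the gap is the voiced dental stop /d̪/.

/d̪/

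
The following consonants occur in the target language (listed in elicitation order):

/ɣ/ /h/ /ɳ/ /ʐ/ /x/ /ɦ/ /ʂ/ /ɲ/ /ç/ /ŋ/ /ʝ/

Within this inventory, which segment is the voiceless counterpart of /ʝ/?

/ç/

/ʝ/ is a voiced palatal fricative.
The voiceless counterpart is a voiceless palatal fricative — in this inventory, /ç/.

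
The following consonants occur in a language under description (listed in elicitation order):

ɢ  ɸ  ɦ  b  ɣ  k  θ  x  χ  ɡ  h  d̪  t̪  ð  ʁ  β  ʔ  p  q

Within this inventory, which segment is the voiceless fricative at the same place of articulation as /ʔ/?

/h/

/ʔ/ is a voiceless glottal stop.
The voiceless fricative at the same place is a voiceless glottal fricative — in this inventory, /h/.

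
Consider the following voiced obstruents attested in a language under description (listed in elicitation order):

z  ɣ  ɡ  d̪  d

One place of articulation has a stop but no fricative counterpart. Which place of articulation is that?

dental: stop /d̪/, fricative —.
alveolar: stop /d/, fricative /z/.
velar: stop /ɡ/, fricative /ɣ/.
Every place of articulation has a fricative member except dental, where /ð/ would be expected.

dental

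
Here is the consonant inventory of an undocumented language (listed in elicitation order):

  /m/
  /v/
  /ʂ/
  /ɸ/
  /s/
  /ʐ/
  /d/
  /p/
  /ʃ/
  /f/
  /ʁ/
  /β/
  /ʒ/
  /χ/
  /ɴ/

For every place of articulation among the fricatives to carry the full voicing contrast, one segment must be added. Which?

Voiceless: /ɸ/ (bilabial), /f/ (labiodental), /s/ (alveolar), /ʃ/ (postalveolar), /ʂ/ (retroflex), /χ/ (uvular).
Voiced: /β/ (bilabial), /v/ (labiodental), /ʒ/ (postalveolar), /ʐ/ (retroflex), /ʁ/ (uvular).
The alveolar row has no voiced member, so the gap is the voiced alveolar fricative /z/.

/z/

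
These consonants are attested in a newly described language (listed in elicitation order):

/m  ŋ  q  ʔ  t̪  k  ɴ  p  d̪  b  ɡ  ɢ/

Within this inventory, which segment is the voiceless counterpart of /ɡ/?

/ɡ/ is a voiced velar stop.
The voiceless counterpart is a voiceless velar stop — in this inventory, /k/.

/k/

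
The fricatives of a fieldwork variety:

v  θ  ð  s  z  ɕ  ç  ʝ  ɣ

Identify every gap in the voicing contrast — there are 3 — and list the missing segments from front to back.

place of articulation  voiceless  voiced  
labiodental       —         v       
dental            θ         ð       
alveolar          s         z       
alveolo-palatal   ɕ         —       
palatal           ç         ʝ       
velar             —         ɣ       
Gaps, from front to back: labiodental lacks voiceless (/f/); alveolo-palatal lacks voiced (/ʑ/); velar lacks voiceless (/x/).

/f/, /ʑ/, /x/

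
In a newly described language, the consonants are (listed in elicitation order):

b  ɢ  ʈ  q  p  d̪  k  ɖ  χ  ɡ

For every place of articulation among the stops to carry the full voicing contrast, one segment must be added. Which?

place of articulation  voiceless  voiced  
bilabial          p         b       
dental            —         d̪      
retroflex         ʈ         ɖ       
velar             k         ɡ       
uvular            q         ɢ       
The dental row has no voiceless member, so the gap is the voiceless dental stop /t̪/.

/t̪/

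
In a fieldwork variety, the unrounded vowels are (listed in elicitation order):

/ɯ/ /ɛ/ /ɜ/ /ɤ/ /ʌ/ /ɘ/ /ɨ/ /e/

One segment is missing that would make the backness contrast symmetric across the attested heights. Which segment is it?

/i/

height            front     central   back    
high              —         ɨ         ɯ       
high-mid          e         ɘ         ɤ       
low-mid           ɛ         ɜ         ʌ       
The high row has no front member, so the gap is the high front unrounded vowel /i/.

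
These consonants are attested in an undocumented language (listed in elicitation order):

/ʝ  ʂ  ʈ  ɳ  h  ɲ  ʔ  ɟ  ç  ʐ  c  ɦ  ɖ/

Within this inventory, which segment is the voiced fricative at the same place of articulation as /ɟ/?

/ɟ/ is a voiced palatal stop.
The voiced fricative at the same place is a voiced palatal fricative — in this inventory, /ʝ/.

/ʝ/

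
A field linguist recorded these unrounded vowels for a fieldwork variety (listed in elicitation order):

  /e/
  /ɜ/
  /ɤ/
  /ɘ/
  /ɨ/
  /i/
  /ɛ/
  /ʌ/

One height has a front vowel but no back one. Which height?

high

height            front     central   back    
high              i         ɨ         —       
high-mid          e         ɘ         ɤ       
low-mid           ɛ         ɜ         ʌ       
Every height has a back member except high, where /ɯ/ would be expected.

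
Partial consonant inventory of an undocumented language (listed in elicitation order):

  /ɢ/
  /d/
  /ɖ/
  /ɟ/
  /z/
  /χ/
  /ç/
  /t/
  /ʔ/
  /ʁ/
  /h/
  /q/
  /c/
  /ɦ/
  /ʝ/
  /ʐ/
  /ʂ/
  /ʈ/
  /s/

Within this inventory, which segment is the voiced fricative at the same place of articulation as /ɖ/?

/ɖ/ is a voiced retroflex stop.
The voiced fricative at the same place is a voiced retroflex fricative — in this inventory, /ʐ/.

/ʐ/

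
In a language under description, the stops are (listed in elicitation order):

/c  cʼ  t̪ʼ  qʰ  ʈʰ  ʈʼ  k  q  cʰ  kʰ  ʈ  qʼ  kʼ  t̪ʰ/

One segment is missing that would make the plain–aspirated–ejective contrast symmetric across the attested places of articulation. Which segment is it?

place of articulation  plain     aspirated  ejective
dental            —         t̪ʰ       t̪ʼ     
retroflex         ʈ         ʈʰ        ʈʼ      
palatal           c         cʰ        cʼ      
velar             k         kʰ        kʼ      
uvular            q         qʰ        qʼ      
The dental row has no plain member, so the gap is the plain dental stop /t̪/.

/t̪/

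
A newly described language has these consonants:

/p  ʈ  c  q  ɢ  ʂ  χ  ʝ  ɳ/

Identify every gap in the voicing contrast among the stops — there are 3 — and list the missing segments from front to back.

place of articulation  voiceless  voiced  
bilabial          p         —       
retroflex         ʈ         —       
palatal           c         —       
uvular            q         ɢ       
Gaps, from front to back: bilabial lacks voiced (/b/); retroflex lacks voiced (/ɖ/); palatal lacks voiced (/ɟ/).

/b/, /ɖ/, /ɟ/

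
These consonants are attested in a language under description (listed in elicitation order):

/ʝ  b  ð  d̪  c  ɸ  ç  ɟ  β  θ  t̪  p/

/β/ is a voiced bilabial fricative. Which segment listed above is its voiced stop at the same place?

/b/

The voiced stop at the same place is a voiced bilabial stop — in this inventory, /b/.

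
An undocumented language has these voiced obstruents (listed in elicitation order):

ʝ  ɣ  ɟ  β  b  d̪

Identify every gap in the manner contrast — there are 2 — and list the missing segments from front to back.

Stop: /b/ (bilabial), /d̪/ (dental), /ɟ/ (palatal).
Fricative: /β/ (bilabial), /ʝ/ (palatal), /ɣ/ (velar).
Gaps, from front to back: dental lacks fricative (/ð/); velar lacks stop (/ɡ/).

/ð/, /ɡ/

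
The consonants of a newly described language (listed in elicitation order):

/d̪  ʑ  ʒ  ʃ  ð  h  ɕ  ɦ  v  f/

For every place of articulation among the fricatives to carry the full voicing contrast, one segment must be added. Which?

/θ/

place of articulation  voiceless  voiced  
labiodental       f         v       
dental            —         ð       
postalveolar      ʃ         ʒ       
alveolo-palatal   ɕ         ʑ       
glottal           h         ɦ       
The dental row has no voiceless member, so the gap is the voiceless dental fricative /θ/.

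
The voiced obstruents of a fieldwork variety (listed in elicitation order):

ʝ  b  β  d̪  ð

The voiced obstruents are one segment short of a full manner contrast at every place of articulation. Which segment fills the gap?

/ɟ/

Stop: /b/ (bilabial), /d̪/ (dental).
Fricative: /β/ (bilabial), /ð/ (dental), /ʝ/ (palatal).
The palatal row has no stop member, so the gap is the palatal stop /ɟ/.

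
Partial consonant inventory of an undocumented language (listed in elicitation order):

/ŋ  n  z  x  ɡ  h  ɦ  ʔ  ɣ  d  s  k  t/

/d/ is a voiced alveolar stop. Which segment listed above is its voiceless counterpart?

The voiceless counterpart is a voiceless alveolar stop — in this inventory, /t/.

/t/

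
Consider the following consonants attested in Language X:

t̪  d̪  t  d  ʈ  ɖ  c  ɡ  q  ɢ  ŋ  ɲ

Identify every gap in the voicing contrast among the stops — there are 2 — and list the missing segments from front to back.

/ɟ/, /k/

Voiceless: /t̪/ (dental), /t/ (alveolar), /ʈ/ (retroflex), /c/ (palatal), /q/ (uvular).
Voiced: /d̪/ (dental), /d/ (alveolar), /ɖ/ (retroflex), /ɡ/ (velar), /ɢ/ (uvular).
Gaps, from front to back: palatal lacks voiced (/ɟ/); velar lacks voiceless (/k/).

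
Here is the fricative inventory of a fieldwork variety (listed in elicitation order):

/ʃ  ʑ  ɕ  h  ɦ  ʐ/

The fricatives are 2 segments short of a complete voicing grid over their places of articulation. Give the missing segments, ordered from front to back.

/ʒ/, /ʂ/

postalveolar: voiceless /ʃ/, voiced —.
retroflex: voiceless —, voiced /ʐ/.
alveolo-palatal: voiceless /ɕ/, voiced /ʑ/.
glottal: voiceless /h/, voiced /ɦ/.
Gaps, from front to back: postalveolar lacks voiced (/ʒ/); retroflex lacks voiceless (/ʂ/).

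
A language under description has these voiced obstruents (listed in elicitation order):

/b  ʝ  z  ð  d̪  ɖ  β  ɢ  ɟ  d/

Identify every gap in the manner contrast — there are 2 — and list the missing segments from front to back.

/ʐ/, /ʁ/

bilabial: stop /b/, fricative /β/.
dental: stop /d̪/, fricative /ð/.
alveolar: stop /d/, fricative /z/.
retroflex: stop /ɖ/, fricative —.
palatal: stop /ɟ/, fricative /ʝ/.
uvular: stop /ɢ/, fricative —.
Gaps, from front to back: retroflex lacks fricative (/ʐ/); uvular lacks fricative (/ʁ/).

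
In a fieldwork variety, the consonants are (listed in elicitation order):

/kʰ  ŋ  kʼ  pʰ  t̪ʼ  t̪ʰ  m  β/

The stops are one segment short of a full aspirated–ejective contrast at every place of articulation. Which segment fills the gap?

/pʼ/

Aspirated: /pʰ/ (bilabial), /t̪ʰ/ (dental), /kʰ/ (velar).
Ejective: /t̪ʼ/ (dental), /kʼ/ (velar).
The bilabial row has no ejective member, so the gap is the ejective bilabial stop /pʼ/.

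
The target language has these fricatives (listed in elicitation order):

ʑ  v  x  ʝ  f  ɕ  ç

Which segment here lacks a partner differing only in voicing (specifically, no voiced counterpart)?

Labiodental: /f/ ~ /v/
Alveolo-palatal: /ɕ/ ~ /ʑ/
Palatal: /ç/ ~ /ʝ/
Velar: only /x/ (voiceless); no voiced partner.
So /x/ is the unpaired segment.

/x/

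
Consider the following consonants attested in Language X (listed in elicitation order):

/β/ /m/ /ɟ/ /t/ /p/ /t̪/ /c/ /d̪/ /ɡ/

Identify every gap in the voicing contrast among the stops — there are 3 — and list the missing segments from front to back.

/b/, /d/, /k/

bilabial: voiceless /p/, voiced —.
dental: voiceless /t̪/, voiced /d̪/.
alveolar: voiceless /t/, voiced —.
palatal: voiceless /c/, voiced /ɟ/.
velar: voiceless —, voiced /ɡ/.
Gaps, from front to back: bilabial lacks voiced (/b/); alveolar lacks voiced (/d/); velar lacks voiceless (/k/).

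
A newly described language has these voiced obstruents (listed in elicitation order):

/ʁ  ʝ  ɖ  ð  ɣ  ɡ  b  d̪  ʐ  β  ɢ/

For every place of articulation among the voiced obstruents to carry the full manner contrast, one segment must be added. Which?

/ɟ/

Stop: /b/ (bilabial), /d̪/ (dental), /ɖ/ (retroflex), /ɡ/ (velar), /ɢ/ (uvular).
Fricative: /β/ (bilabial), /ð/ (dental), /ʐ/ (retroflex), /ʝ/ (palatal), /ɣ/ (velar), /ʁ/ (uvular).
The palatal row has no stop member, so the gap is the palatal stop /ɟ/.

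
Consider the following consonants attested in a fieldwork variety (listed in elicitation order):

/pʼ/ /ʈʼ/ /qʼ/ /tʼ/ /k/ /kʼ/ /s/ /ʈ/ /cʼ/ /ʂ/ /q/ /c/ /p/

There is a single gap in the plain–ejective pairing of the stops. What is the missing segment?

/t/

Plain: /p/ (bilabial), /ʈ/ (retroflex), /c/ (palatal), /k/ (velar), /q/ (uvular).
Ejective: /pʼ/ (bilabial), /tʼ/ (alveolar), /ʈʼ/ (retroflex), /cʼ/ (palatal), /kʼ/ (velar), /qʼ/ (uvular).
The alveolar row has no plain member, so the gap is the plain alveolar stop /t/.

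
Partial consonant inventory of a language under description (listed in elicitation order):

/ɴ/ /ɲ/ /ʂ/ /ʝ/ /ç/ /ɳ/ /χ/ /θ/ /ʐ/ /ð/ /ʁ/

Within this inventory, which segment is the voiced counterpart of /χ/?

/χ/ is a voiceless uvular fricative.
The voiced counterpart is a voiced uvular fricative — in this inventory, /ʁ/.

/ʁ/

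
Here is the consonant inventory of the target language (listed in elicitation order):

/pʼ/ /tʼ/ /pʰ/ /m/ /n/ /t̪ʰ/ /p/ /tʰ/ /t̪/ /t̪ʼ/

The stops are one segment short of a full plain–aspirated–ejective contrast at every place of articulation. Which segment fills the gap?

place of articulation  plain     aspirated  ejective
bilabial          p         pʰ        pʼ      
dental            t̪        t̪ʰ       t̪ʼ     
alveolar          —         tʰ        tʼ      
The alveolar row has no plain member, so the gap is the plain alveolar stop /t/.

/t/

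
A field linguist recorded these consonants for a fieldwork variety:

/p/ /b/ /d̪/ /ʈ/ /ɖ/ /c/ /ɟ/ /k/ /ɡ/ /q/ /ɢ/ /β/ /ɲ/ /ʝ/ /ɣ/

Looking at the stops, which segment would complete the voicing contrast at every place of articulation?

Voiceless: /p/ (bilabial), /ʈ/ (retroflex), /c/ (palatal), /k/ (velar), /q/ (uvular).
Voiced: /b/ (bilabial), /d̪/ (dental), /ɖ/ (retroflex), /ɟ/ (palatal), /ɡ/ (velar), /ɢ/ (uvular).
The dental row has no voiceless member, so the gap is the voiceless dental stop /t̪/.

/t̪/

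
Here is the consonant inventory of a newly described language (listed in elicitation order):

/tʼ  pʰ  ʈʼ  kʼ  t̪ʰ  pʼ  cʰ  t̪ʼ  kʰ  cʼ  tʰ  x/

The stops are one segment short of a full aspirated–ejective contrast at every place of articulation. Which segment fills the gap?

place of articulation  aspirated  ejective
bilabial          pʰ        pʼ      
dental            t̪ʰ       t̪ʼ     
alveolar          tʰ        tʼ      
retroflex         —         ʈʼ      
palatal           cʰ        cʼ      
velar             kʰ        kʼ      
The retroflex row has no aspirated member, so the gap is the aspirated retroflex stop /ʈʰ/.

/ʈʰ/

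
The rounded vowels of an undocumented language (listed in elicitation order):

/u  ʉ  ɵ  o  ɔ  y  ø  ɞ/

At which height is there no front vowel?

high: front /y/, central /ʉ/, back /u/.
high-mid: front /ø/, central /ɵ/, back /o/.
low-mid: front —, central /ɞ/, back /ɔ/.
Every height has a front member except low-mid, where /œ/ would be expected.

low-mid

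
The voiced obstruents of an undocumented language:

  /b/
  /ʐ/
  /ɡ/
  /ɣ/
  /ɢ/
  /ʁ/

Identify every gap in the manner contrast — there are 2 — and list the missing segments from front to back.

bilabial: stop /b/, fricative —.
retroflex: stop —, fricative /ʐ/.
velar: stop /ɡ/, fricative /ɣ/.
uvular: stop /ɢ/, fricative /ʁ/.
Gaps, from front to back: bilabial lacks fricative (/β/); retroflex lacks stop (/ɖ/).

/β/, /ɖ/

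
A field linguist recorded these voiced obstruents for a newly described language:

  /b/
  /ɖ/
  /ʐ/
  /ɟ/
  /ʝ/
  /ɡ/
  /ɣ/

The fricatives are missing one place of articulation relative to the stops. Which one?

bilabial

place of articulation  stop      fricative
bilabial          b         —       
retroflex         ɖ         ʐ       
palatal           ɟ         ʝ       
velar             ɡ         ɣ       
Every place of articulation has a fricative member except bilabial, where /β/ would be expected.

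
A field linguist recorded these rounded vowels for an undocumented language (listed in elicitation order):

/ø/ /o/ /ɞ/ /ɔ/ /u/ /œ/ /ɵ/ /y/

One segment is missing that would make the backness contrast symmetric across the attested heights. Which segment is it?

high: front /y/, central —, back /u/.
high-mid: front /ø/, central /ɵ/, back /o/.
low-mid: front /œ/, central /ɞ/, back /ɔ/.
The high row has no central member, so the gap is the high central rounded vowel /ʉ/.

/ʉ/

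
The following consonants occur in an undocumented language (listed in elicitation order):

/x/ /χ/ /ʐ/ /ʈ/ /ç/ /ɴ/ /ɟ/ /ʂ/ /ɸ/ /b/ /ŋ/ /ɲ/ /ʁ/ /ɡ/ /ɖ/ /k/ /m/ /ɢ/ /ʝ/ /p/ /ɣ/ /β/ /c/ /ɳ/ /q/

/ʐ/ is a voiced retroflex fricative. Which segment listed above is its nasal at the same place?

The nasal at the same place is a retroflex nasal — in this inventory, /ɳ/.

/ɳ/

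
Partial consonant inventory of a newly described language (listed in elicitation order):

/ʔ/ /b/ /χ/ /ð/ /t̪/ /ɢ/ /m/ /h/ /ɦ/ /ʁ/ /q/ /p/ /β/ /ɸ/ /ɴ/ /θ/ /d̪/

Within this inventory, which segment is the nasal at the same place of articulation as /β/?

/β/ is a voiced bilabial fricative.
The nasal at the same place is a bilabial nasal — in this inventory, /m/.

/m/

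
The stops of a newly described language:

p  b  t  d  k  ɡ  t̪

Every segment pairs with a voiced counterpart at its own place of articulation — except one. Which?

Bilabial: /p/ ~ /b/
Alveolar: /t/ ~ /d/
Velar: /k/ ~ /ɡ/
Dental: only /t̪/ (voiceless); no voiced partner.
So /t̪/ is the unpaired segment.

/t̪/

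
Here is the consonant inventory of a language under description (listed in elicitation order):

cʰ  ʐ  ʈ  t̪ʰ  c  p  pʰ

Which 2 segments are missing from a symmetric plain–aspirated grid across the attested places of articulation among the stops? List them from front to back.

Plain: /p/ (bilabial), /ʈ/ (retroflex), /c/ (palatal).
Aspirated: /pʰ/ (bilabial), /t̪ʰ/ (dental), /cʰ/ (palatal).
Gaps, from front to back: dental lacks plain (/t̪/); retroflex lacks aspirated (/ʈʰ/).

/t̪/, /ʈʰ/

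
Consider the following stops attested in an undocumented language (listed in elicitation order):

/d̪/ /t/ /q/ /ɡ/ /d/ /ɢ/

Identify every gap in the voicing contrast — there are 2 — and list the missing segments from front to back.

/t̪/, /k/

dental: voiceless —, voiced /d̪/.
alveolar: voiceless /t/, voiced /d/.
velar: voiceless —, voiced /ɡ/.
uvular: voiceless /q/, voiced /ɢ/.
Gaps, from front to back: dental lacks voiceless (/t̪/); velar lacks voiceless (/k/).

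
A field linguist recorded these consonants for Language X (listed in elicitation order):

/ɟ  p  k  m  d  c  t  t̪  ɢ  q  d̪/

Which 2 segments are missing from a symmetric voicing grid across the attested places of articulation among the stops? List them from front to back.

/b/, /ɡ/

place of articulation  voiceless  voiced  
bilabial          p         —       
dental            t̪        d̪      
alveolar          t         d       
palatal           c         ɟ       
velar             k         —       
uvular            q         ɢ       
Gaps, from front to back: bilabial lacks voiced (/b/); velar lacks voiced (/ɡ/).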